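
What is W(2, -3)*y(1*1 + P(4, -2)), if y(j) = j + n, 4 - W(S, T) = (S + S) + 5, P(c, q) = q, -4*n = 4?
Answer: 10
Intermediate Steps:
n = -1 (n = -¼*4 = -1)
W(S, T) = -1 - 2*S (W(S, T) = 4 - ((S + S) + 5) = 4 - (2*S + 5) = 4 - (5 + 2*S) = 4 + (-5 - 2*S) = -1 - 2*S)
y(j) = -1 + j (y(j) = j - 1 = -1 + j)
W(2, -3)*y(1*1 + P(4, -2)) = (-1 - 2*2)*(-1 + (1*1 - 2)) = (-1 - 4)*(-1 + (1 - 2)) = -5*(-1 - 1) = -5*(-2) = 10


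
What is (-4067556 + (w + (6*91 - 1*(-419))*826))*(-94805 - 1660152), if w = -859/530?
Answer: 3041950923487923/530 ≈ 5.7395e+12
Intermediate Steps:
w = -859/530 (w = -859*1/530 = -859/530 ≈ -1.6208)
(-4067556 + (w + (6*91 - 1*(-419))*826))*(-94805 - 1660152) = (-4067556 + (-859/530 + (6*91 - 1*(-419))*826))*(-94805 - 1660152) = (-4067556 + (-859/530 + (546 + 419)*826))*(-1754957) = (-4067556 + (-859/530 + 965*826))*(-1754957) = (-4067556 + (-859/530 + 797090))*(-1754957) = (-4067556 + 422456841/530)*(-1754957) = -1733347839/530*(-1754957) = 3041950923487923/530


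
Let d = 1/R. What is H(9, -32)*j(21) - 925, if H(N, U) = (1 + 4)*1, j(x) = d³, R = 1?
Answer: -920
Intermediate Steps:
d = 1 (d = 1/1 = 1)
j(x) = 1 (j(x) = 1³ = 1)
H(N, U) = 5 (H(N, U) = 5*1 = 5)
H(9, -32)*j(21) - 925 = 5*1 - 925 = 5 - 925 = -920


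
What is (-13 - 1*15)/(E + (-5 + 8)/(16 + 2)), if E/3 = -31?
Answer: 168/557 ≈ 0.30162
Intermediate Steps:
E = -93 (E = 3*(-31) = -93)
(-13 - 1*15)/(E + (-5 + 8)/(16 + 2)) = (-13 - 1*15)/(-93 + (-5 + 8)/(16 + 2)) = (-13 - 15)/(-93 + 3/18) = -28/(-93 + 3*(1/18)) = -28/(-93 + ⅙) = -28/(-557/6) = -28*(-6/557) = 168/557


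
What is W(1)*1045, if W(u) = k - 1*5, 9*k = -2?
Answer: -49115/9 ≈ -5457.2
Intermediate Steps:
k = -2/9 (k = (⅑)*(-2) = -2/9 ≈ -0.22222)
W(u) = -47/9 (W(u) = -2/9 - 1*5 = -2/9 - 5 = -47/9)
W(1)*1045 = -47/9*1045 = -49115/9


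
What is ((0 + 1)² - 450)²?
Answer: 201601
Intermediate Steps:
((0 + 1)² - 450)² = (1² - 450)² = (1 - 450)² = (-449)² = 201601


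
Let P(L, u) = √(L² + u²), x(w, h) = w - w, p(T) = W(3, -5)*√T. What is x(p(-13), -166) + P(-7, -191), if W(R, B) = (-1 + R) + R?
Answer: √36530 ≈ 191.13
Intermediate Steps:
W(R, B) = -1 + 2*R
p(T) = 5*√T (p(T) = (-1 + 2*3)*√T = (-1 + 6)*√T = 5*√T)
x(w, h) = 0
x(p(-13), -166) + P(-7, -191) = 0 + √((-7)² + (-191)²) = 0 + √(49 + 36481) = 0 + √36530 = √36530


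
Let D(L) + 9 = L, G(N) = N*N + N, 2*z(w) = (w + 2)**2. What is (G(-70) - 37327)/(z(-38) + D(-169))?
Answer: -32497/470 ≈ -69.143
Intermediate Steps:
z(w) = (2 + w)**2/2 (z(w) = (w + 2)**2/2 = (2 + w)**2/2)
G(N) = N + N**2 (G(N) = N**2 + N = N + N**2)
D(L) = -9 + L
(G(-70) - 37327)/(z(-38) + D(-169)) = (-70*(1 - 70) - 37327)/((2 - 38)**2/2 + (-9 - 169)) = (-70*(-69) - 37327)/((1/2)*(-36)**2 - 178) = (4830 - 37327)/((1/2)*1296 - 178) = -32497/(648 - 178) = -32497/470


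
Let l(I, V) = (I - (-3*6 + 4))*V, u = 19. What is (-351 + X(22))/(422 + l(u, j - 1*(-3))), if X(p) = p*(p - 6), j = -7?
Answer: 1/290 ≈ 0.0034483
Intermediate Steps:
X(p) = p*(-6 + p)
l(I, V) = V*(14 + I) (l(I, V) = (I - (-18 + 4))*V = (I - 1*(-14))*V = (I + 14)*V = (14 + I)*V = V*(14 + I))
(-351 + X(22))/(422 + l(u, j - 1*(-3))) = (-351 + 22*(-6 + 22))/(422 + (-7 - 1*(-3))*(14 + 19)) = (-351 + 22*16)/(422 + (-7 + 3)*33) = (-351 + 352)/(422 - 4*33) = 1/(422 - 132) = 1/290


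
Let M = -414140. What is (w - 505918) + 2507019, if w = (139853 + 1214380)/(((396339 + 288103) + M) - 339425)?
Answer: 46106916730/23041 ≈ 2.0011e+6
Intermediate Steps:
w = -451411/23041 (w = (139853 + 1214380)/(((396339 + 288103) - 414140) - 339425) = 1354233/((684442 - 414140) - 339425) = 1354233/(270302 - 339425) = 1354233/(-69123) = 1354233*(-1/69123) = -451411/23041 ≈ -19.592)
(w - 505918) + 2507019 = (-451411/23041 - 505918) + 2507019 = -11657308049/23041 + 2507019 = 46106916730/23041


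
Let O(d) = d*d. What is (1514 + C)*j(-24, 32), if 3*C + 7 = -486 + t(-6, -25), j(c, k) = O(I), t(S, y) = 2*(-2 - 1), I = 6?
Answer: 48516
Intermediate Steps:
t(S, y) = -6 (t(S, y) = 2*(-3) = -6)
O(d) = d²
j(c, k) = 36 (j(c, k) = 6² = 36)
C = -499/3 (C = -7/3 + (-486 - 6)/3 = -7/3 + (⅓)*(-492) = -7/3 - 164 = -499/3 ≈ -166.33)
(1514 + C)*j(-24, 32) = (1514 - 499/3)*36 = (4043/3)*36 = 48516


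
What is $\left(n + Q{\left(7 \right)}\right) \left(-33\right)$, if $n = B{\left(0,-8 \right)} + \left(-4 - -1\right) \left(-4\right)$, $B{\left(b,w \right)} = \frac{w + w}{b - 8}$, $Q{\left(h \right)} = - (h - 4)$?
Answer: $-363$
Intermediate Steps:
$Q{\left(h \right)} = 4 - h$ ($Q{\left(h \right)} = - (-4 + h) = 4 - h$)
$B{\left(b,w \right)} = \frac{2 w}{-8 + b}$
$n = 14$ ($n = 2 \left(-8\right) \frac{1}{-8 + 0} + \left(-4 - -1\right) \left(-4\right) = 2 \left(-8\right) \frac{1}{-8} + \left(-4 + 1\right) \left(-4\right) = 2 \left(-8\right) \left(- \frac{1}{8}\right) - -12 = 2 + 12 = 14$)
$\left(n + Q{\left(7 \right)}\right) \left(-33\right) = \left(14 + \left(4 - 7\right)\right) \left(-33\right) = \left(14 - 3\right) \left(-33\right) = 11 \left(-33\right) = -363$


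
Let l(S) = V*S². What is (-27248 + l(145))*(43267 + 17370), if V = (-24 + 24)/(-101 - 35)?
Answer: -1652236976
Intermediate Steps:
V = 0 (V = 0/(-136) = 0*(-1/136) = 0)
l(S) = 0 (l(S) = 0*S² = 0)
(-27248 + l(145))*(43267 + 17370) = (-27248 + 0)*(43267 + 17370) = -27248*60637 = -1652236976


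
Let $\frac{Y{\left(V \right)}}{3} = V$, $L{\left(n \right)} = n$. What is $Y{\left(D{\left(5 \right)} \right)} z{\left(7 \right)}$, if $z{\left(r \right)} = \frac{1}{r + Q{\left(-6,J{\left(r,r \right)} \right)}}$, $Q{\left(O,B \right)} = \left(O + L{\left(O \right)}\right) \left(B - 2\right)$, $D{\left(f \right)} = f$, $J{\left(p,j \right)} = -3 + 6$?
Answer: $-3$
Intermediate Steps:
$J{\left(p,j \right)} = 3$
$Q{\left(O,B \right)} = 2 O \left(-2 + B\right)$ ($Q{\left(O,B \right)} = \left(O + O\right) \left(B - 2\right) = 2 O \left(-2 + B\right)$)
$Y{\left(V \right)} = 3 V$
$z{\left(r \right)} = \frac{1}{-12 + r}$ ($z{\left(r \right)} = \frac{1}{r + 2 \left(-6\right) \left(-2 + 3\right)} = \frac{1}{r + 2 \left(-6\right) 1} = \frac{1}{r - 12} = \frac{1}{-12 + r}$)
$Y{\left(D{\left(5 \right)} \right)} z{\left(7 \right)} = \frac{3 \cdot 5}{-12 + 7} = \frac{15}{-5} = 15 \left(- \frac{1}{5}\right) = -3$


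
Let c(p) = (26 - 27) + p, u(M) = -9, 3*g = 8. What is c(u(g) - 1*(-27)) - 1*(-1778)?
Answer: 1795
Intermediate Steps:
g = 8/3 (g = (⅓)*8 = 8/3 ≈ 2.6667)
c(p) = -1 + p
c(u(g) - 1*(-27)) - 1*(-1778) = (-1 + (-9 - 1*(-27))) - 1*(-1778) = (-1 + (-9 + 27)) + 1778 = (-1 + 18) + 1778 = 17 + 1778 = 1795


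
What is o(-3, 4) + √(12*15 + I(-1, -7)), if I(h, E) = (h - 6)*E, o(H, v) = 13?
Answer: 13 + √229 ≈ 28.133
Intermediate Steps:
I(h, E) = E*(-6 + h) (I(h, E) = (-6 + h)*E = E*(-6 + h))
o(-3, 4) + √(12*15 + I(-1, -7)) = 13 + √(12*15 - 7*(-6 - 1)) = 13 + √(180 - 7*(-7)) = 13 + √(180 + 49) = 13 + √229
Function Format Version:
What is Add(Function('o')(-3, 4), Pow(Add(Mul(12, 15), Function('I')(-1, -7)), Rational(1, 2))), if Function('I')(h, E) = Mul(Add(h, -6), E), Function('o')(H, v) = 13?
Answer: Add(13, Pow(229, Rational(1, 2))) ≈ 28.133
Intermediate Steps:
Function('I')(h, E) = Mul(E, Add(-6, h)) (Function('I')(h, E) = Mul(Add(-6, h), E) = Mul(E, Add(-6, h)))
Add(Function('o')(-3, 4), Pow(Add(Mul(12, 15), Function('I')(-1, -7)), Rational(1, 2))) = Add(13, Pow(Add(Mul(12, 15), Mul(-7, Add(-6, -1))), Rational(1, 2))) = Add(13, Pow(Add(180, Mul(-7, -7)), Rational(1, 2))) = Add(13, Pow(Add(180, 49), Rational(1, 2))) = Add(13, Pow(229, Rational(1, 2)))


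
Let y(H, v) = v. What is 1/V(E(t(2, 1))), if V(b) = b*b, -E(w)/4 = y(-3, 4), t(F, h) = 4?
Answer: 1/256 ≈ 0.0039063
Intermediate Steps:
E(w) = -16 (E(w) = -4*4 = -16)
V(b) = b²
1/V(E(t(2, 1))) = 1/((-16)²) = 1/256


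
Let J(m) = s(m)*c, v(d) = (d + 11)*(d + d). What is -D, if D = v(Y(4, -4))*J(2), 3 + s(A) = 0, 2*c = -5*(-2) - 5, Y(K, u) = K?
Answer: 900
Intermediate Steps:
v(d) = 2*d*(11 + d) (v(d) = (11 + d)*(2*d) = 2*d*(11 + d))
c = 5/2 (c = (-5*(-2) - 5)/2 = (10 - 5)/2 = (1/2)*5 = 5/2 ≈ 2.5000)
s(A) = -3 (s(A) = -3 + 0 = -3)
J(m) = -15/2 (J(m) = -3*5/2 = -15/2)
D = -900 (D = (2*4*(11 + 4))*(-15/2) = (2*4*15)*(-15/2) = 120*(-15/2) = -900)
-D = -1*(-900) = 900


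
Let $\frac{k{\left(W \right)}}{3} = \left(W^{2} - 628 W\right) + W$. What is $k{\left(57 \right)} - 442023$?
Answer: $-539493$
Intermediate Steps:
$k{\left(W \right)} = - 1881 W + 3 W^{2}$ ($k{\left(W \right)} = 3 \left(\left(W^{2} - 628 W\right) + W\right) = 3 \left(W^{2} - 627 W\right) = - 1881 W + 3 W^{2}$)
$k{\left(57 \right)} - 442023 = 3 \cdot 57 \left(-627 + 57\right) - 442023 = 3 \cdot 57 \left(-570\right) - 442023 = -97470 - 442023 = -539493$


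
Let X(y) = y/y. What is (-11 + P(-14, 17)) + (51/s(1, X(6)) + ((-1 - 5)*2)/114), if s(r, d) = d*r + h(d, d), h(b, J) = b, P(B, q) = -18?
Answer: -137/38 ≈ -3.6053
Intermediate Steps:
X(y) = 1
s(r, d) = d + d*r (s(r, d) = d*r + d = d + d*r)
(-11 + P(-14, 17)) + (51/s(1, X(6)) + ((-1 - 5)*2)/114) = (-11 - 18) + (51/((1*(1 + 1))) + ((-1 - 5)*2)/114) = -29 + (51/((1*2)) - 6*2*(1/114)) = -29 + (51/2 - 12*1/114) = -29 + (51*(½) - 2/19) = -29 + (51/2 - 2/19) = -29 + 965/38 = -137/38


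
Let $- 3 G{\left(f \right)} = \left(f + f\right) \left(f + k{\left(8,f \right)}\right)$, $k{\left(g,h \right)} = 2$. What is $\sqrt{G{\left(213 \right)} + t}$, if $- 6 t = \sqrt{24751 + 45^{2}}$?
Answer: $\frac{\sqrt{-274770 - 3 \sqrt{6694}}}{3} \approx 174.81 i$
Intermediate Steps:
$t = - \frac{\sqrt{6694}}{3}$ ($t = - \frac{\sqrt{24751 + 45^{2}}}{6} = - \frac{\sqrt{24751 + 2025}}{6} = - \frac{\sqrt{26776}}{6} = - \frac{2 \sqrt{6694}}{6} = - \frac{\sqrt{6694}}{3} \approx -27.272$)
$G{\left(f \right)} = - \frac{2 f \left(2 + f\right)}{3}$ ($G{\left(f \right)} = - \frac{\left(f + f\right) \left(f + 2\right)}{3} = - \frac{2 f \left(2 + f\right)}{3}$)
$\sqrt{G{\left(213 \right)} + t} = \sqrt{\left(- \frac{2}{3}\right) 213 \left(2 + 213\right) - \frac{\sqrt{6694}}{3}} = \sqrt{\left(- \frac{2}{3}\right) 213 \cdot 215 - \frac{\sqrt{6694}}{3}} = \sqrt{-30530 - \frac{\sqrt{6694}}{3}}$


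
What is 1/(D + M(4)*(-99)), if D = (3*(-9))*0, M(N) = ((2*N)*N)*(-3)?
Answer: 1/9504 ≈ 0.00010522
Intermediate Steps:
M(N) = -6*N² (M(N) = (2*N²)*(-3) = -6*N²)
D = 0 (D = -27*0 = 0)
1/(D + M(4)*(-99)) = 1/(0 - 6*4²*(-99)) = 1/(0 - 6*16*(-99)) = 1/(0 - 96*(-99)) = 1/(0 + 9504) = 1/9504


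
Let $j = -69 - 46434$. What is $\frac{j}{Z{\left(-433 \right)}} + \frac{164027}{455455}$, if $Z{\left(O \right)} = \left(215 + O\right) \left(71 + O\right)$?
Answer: $- \frac{8235669133}{35942686780} \approx -0.22913$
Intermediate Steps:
$Z{\left(O \right)} = \left(71 + O\right) \left(215 + O\right)$
$j = -46503$ ($j = -69 - 46434 = -46503$)
$\frac{j}{Z{\left(-433 \right)}} + \frac{164027}{455455} = - \frac{46503}{15265 + \left(-433\right)^{2} + 286 \left(-433\right)} + \frac{164027}{455455} = - \frac{46503}{15265 + 187489 - 123838} + 164027 \cdot \frac{1}{455455} = - \frac{46503}{78916} + \frac{164027}{455455} = - \frac{8235669133}{35942686780}$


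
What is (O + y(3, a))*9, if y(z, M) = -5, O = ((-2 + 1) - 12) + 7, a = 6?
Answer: -99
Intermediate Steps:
O = -6 (O = (-1 - 12) + 7 = -13 + 7 = -6)
(O + y(3, a))*9 = (-6 - 5)*9 = -11*9 = -99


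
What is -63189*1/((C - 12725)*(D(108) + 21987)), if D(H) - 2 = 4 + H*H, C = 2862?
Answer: 3009/15807571 ≈ 0.00019035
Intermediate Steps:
D(H) = 6 + H² (D(H) = 2 + (4 + H*H) = 2 + (4 + H²) = 6 + H²)
-63189*1/((C - 12725)*(D(108) + 21987)) = -63189*1/((2862 - 12725)*((6 + 108²) + 21987)) = -63189*(-1/(9863*((6 + 11664) + 21987))) = -63189*(-1/(9863*(11670 + 21987))) = -63189/((-9863*33657)) = -63189/(-331958991) = -63189*(-1/331958991) = 3009/15807571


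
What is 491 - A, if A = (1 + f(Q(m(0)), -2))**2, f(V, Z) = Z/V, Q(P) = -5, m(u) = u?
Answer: 12226/25 ≈ 489.04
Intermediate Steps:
A = 49/25 (A = (1 - 2/(-5))**2 = (1 - 2*(-1/5))**2 = (1 + 2/5)**2 = (7/5)**2 = 49/25 ≈ 1.9600)
491 - A = 491 - 1*49/25 = 491 - 49/25 = 12226/25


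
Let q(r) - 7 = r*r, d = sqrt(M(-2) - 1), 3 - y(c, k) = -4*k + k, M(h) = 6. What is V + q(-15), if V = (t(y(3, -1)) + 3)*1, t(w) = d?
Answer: 235 + sqrt(5) ≈ 237.24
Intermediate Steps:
y(c, k) = 3 + 3*k (y(c, k) = 3 - (-4*k + k) = 3 - (-3)*k = 3 + 3*k)
d = sqrt(5) (d = sqrt(6 - 1) = sqrt(5) ≈ 2.2361)
t(w) = sqrt(5)
q(r) = 7 + r**2 (q(r) = 7 + r*r = 7 + r**2)
V = 3 + sqrt(5) (V = (sqrt(5) + 3)*1 = (3 + sqrt(5))*1 = 3 + sqrt(5) ≈ 5.2361)
V + q(-15) = (3 + sqrt(5)) + (7 + (-15)**2) = (3 + sqrt(5)) + (7 + 225) = (3 + sqrt(5)) + 232 = 235 + sqrt(5)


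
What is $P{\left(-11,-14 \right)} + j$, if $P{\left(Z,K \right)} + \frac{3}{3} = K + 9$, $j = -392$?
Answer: $-398$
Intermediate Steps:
$P{\left(Z,K \right)} = 8 + K$ ($P{\left(Z,K \right)} = -1 + \left(K + 9\right) = -1 + \left(9 + K\right) = 8 + K$)
$P{\left(-11,-14 \right)} + j = \left(8 - 14\right) - 392 = -6 - 392 = -398$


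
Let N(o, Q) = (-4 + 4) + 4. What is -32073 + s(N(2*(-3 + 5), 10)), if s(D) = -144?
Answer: -32217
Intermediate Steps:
N(o, Q) = 4 (N(o, Q) = 0 + 4 = 4)
-32073 + s(N(2*(-3 + 5), 10)) = -32073 - 144 = -32217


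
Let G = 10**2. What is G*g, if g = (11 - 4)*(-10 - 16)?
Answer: -18200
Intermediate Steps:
G = 100
g = -182 (g = 7*(-26) = -182)
G*g = 100*(-182) = -18200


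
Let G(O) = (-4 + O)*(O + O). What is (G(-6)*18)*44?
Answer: 95040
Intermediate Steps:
G(O) = 2*O*(-4 + O) (G(O) = (-4 + O)*(2*O) = 2*O*(-4 + O))
(G(-6)*18)*44 = ((2*(-6)*(-4 - 6))*18)*44 = ((2*(-6)*(-10))*18)*44 = (120*18)*44 = 2160*44 = 95040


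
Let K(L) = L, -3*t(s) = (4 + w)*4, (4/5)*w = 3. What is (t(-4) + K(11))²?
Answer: 4/9 ≈ 0.44444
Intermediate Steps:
w = 15/4 (w = (5/4)*3 = 15/4 ≈ 3.7500)
t(s) = -31/3 (t(s) = -(4 + 15/4)*4/3 = -31*4/12 = -⅓*31 = -31/3)
(t(-4) + K(11))² = (-31/3 + 11)² = (⅔)² = 4/9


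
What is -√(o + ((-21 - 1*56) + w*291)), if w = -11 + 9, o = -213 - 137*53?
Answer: -I*√8133 ≈ -90.183*I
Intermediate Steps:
o = -7474 (o = -213 - 7261 = -7474)
w = -2
-√(o + ((-21 - 1*56) + w*291)) = -√(-7474 + ((-21 - 1*56) - 2*291)) = -√(-7474 + ((-21 - 56) - 582)) = -√(-7474 + (-77 - 582)) = -√(-7474 - 659) = -√(-8133) = -I*√8133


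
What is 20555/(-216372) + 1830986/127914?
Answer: 65590805087/4612834668 ≈ 14.219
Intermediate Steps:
20555/(-216372) + 1830986/127914 = 20555*(-1/216372) + 1830986*(1/127914) = -20555/216372 + 915493/63957 = 65590805087/4612834668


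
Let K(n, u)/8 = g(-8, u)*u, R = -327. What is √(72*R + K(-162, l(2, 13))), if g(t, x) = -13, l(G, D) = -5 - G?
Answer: 4*I*√1426 ≈ 151.05*I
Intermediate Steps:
K(n, u) = -104*u (K(n, u) = 8*(-13*u) = -104*u)
√(72*R + K(-162, l(2, 13))) = √(72*(-327) - 104*(-5 - 1*2)) = √(-23544 - 104*(-5 - 2)) = √(-23544 - 104*(-7)) = √(-23544 + 728) = √(-22816) = 4*I*√1426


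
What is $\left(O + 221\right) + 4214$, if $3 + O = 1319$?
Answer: $5751$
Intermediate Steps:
$O = 1316$ ($O = -3 + 1319 = 1316$)
$\left(O + 221\right) + 4214 = \left(1316 + 221\right) + 4214 = 1537 + 4214 = 5751$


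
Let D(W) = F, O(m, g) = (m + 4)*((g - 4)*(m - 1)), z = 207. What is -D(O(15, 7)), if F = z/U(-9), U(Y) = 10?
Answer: -207/10 ≈ -20.700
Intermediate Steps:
O(m, g) = (-1 + m)*(-4 + g)*(4 + m) (O(m, g) = (4 + m)*((-4 + g)*(-1 + m)) = (4 + m)*((-1 + m)*(-4 + g)) = (-1 + m)*(-4 + g)*(4 + m))
F = 207/10 ≈ 20.700
D(W) = 207/10
-D(O(15, 7)) = -1*207/10 = -207/10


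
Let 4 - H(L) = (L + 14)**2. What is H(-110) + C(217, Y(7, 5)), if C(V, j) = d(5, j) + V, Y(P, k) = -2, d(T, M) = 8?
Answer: -8987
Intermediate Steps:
C(V, j) = 8 + V
H(L) = 4 - (14 + L)**2 (H(L) = 4 - (L + 14)**2 = 4 - (14 + L)**2)
H(-110) + C(217, Y(7, 5)) = (4 - (14 - 110)**2) + (8 + 217) = (4 - 1*(-96)**2) + 225 = (4 - 1*9216) + 225 = (4 - 9216) + 225 = -9212 + 225 = -8987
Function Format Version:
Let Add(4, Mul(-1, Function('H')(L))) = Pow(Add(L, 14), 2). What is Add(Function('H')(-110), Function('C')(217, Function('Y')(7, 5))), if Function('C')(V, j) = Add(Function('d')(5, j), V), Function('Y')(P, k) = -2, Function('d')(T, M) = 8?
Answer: -8987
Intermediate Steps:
Function('C')(V, j) = Add(8, V)
Function('H')(L) = Add(4, Mul(-1, Pow(Add(14, L), 2))) (Function('H')(L) = Add(4, Mul(-1, Pow(Add(L, 14), 2))) = Add(4, Mul(-1, Pow(Add(14, L), 2))))
Add(Function('H')(-110), Function('C')(217, Function('Y')(7, 5))) = Add(Add(4, Mul(-1, Pow(Add(14, -110), 2))), Add(8, 217)) = Add(Add(4, Mul(-1, Pow(-96, 2))), 225) = Add(Add(4, Mul(-1, 9216)), 225) = Add(Add(4, -9216), 225) = Add(-9212, 225) = -8987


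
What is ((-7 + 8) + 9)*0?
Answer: 0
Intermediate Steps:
((-7 + 8) + 9)*0 = (1 + 9)*0 = 10*0 = 0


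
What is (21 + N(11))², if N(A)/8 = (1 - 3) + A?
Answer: 8649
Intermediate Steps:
N(A) = -16 + 8*A (N(A) = 8*((1 - 3) + A) = 8*(-2 + A) = -16 + 8*A)
(21 + N(11))² = (21 + (-16 + 8*11))² = (21 + (-16 + 88))² = (21 + 72)² = 93² = 8649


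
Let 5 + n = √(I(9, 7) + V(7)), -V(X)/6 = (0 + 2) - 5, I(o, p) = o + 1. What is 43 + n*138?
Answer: -647 + 276*√7 ≈ 83.227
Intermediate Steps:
I(o, p) = 1 + o
V(X) = 18 (V(X) = -6*((0 + 2) - 5) = -6*(2 - 5) = -6*(-3) = 18)
n = -5 + 2*√7 (n = -5 + √((1 + 9) + 18) = -5 + √(10 + 18) = -5 + √28 = -5 + 2*√7 ≈ 0.29150)
43 + n*138 = 43 + (-5 + 2*√7)*138 = 43 + (-690 + 276*√7) = -647 + 276*√7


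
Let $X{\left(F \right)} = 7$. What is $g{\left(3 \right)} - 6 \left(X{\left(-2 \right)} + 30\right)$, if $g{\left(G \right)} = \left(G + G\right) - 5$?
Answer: $-221$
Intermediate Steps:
$g{\left(G \right)} = -5 + 2 G$ ($g{\left(G \right)} = 2 G - 5 = -5 + 2 G$)
$g{\left(3 \right)} - 6 \left(X{\left(-2 \right)} + 30\right) = \left(-5 + 2 \cdot 3\right) - 6 \left(7 + 30\right) = \left(-5 + 6\right) - 222 = 1 - 222 = -221$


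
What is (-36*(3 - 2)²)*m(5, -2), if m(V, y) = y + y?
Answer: 144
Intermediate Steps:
m(V, y) = 2*y
(-36*(3 - 2)²)*m(5, -2) = (-36*(3 - 2)²)*(2*(-2)) = -36*1²*(-4) = -36*1*(-4) = -36*(-4) = 144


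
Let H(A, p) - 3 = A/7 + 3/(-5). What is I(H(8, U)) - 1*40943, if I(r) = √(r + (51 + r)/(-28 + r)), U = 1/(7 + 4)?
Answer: -40943 + √294574210/14980 ≈ -40942.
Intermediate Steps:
U = 1/11 ≈ 0.090909
H(A, p) = 12/5 + A/7 (H(A, p) = 3 + (A/7 + 3/(-5)) = 3 + (A*(⅐) + 3*(-⅕)) = 3 + (A/7 - ⅗) = 3 + (-⅗ + A/7) = 12/5 + A/7)
I(r) = √(r + (51 + r)/(-28 + r))
I(H(8, U)) - 1*40943 = √((51 + (12/5 + (⅐)*8) + (12/5 + (⅐)*8)*(-28 + (12/5 + (⅐)*8)))/(-28 + (12/5 + (⅐)*8))) - 1*40943 = √((51 + (12/5 + 8/7) + (12/5 + 8/7)*(-28 + (12/5 + 8/7)))/(-28 + (12/5 + 8/7))) - 40943 = √((51 + 124/35 + 124*(-28 + 124/35)/35)/(-28 + 124/35)) - 40943 = √((51 + 124/35 + (124/35)*(-856/35))/(-856/35)) - 40943 = √(-35*(51 + 124/35 - 106144/1225)/856) - 40943 = √(-35/856*(-39329/1225)) - 40943 = √(39329/29960) - 40943 = √294574210/14980 - 40943 = -40943 + √294574210/14980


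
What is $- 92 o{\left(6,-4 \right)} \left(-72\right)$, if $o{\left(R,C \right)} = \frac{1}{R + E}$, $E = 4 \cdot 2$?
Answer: $\frac{3312}{7} \approx 473.14$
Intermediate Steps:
$E = 8$
$o{\left(R,C \right)} = \frac{1}{8 + R}$ ($o{\left(R,C \right)} = \frac{1}{R + 8} = \frac{1}{8 + R}$)
$- 92 o{\left(6,-4 \right)} \left(-72\right) = - \frac{92}{8 + 6} \left(-72\right) = - \frac{92}{14} \left(-72\right) = \left(-92\right) \frac{1}{14} \left(-72\right) = \left(- \frac{46}{7}\right) \left(-72\right) = \frac{3312}{7}$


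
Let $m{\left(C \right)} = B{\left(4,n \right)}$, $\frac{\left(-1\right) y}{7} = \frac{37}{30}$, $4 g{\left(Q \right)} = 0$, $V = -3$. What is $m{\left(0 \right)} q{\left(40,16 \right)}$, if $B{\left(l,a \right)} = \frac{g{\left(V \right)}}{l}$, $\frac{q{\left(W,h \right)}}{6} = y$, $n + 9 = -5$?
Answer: $0$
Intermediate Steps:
$g{\left(Q \right)} = 0$ ($g{\left(Q \right)} = \frac{1}{4} \cdot 0 = 0$)
$y = - \frac{259}{30}$ ($y = - 7 \cdot \frac{37}{30} = - 7 \cdot 37 \cdot \frac{1}{30} = \left(-7\right) \frac{37}{30} = - \frac{259}{30} \approx -8.6333$)
$n = -14$ ($n = -9 - 5 = -14$)
$q{\left(W,h \right)} = - \frac{259}{5}$ ($q{\left(W,h \right)} = 6 \left(- \frac{259}{30}\right) = - \frac{259}{5}$)
$B{\left(l,a \right)} = 0$ ($B{\left(l,a \right)} = \frac{0}{l} = 0$)
$m{\left(C \right)} = 0$
$m{\left(0 \right)} q{\left(40,16 \right)} = 0 \left(- \frac{259}{5}\right) = 0$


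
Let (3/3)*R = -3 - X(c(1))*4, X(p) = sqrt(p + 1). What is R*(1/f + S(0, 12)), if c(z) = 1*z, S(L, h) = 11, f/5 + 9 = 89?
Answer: -13203/400 - 4401*sqrt(2)/100 ≈ -95.247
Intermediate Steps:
f = 400 (f = -45 + 5*89 = -45 + 445 = 400)
c(z) = z
X(p) = sqrt(1 + p)
R = -3 - 4*sqrt(2) (R = -3 - sqrt(1 + 1)*4 = -3 - sqrt(2)*4 = -3 - 4*sqrt(2) ≈ -8.6569)
R*(1/f + S(0, 12)) = (-3 - 4*sqrt(2))*(1/400 + 11) = (-3 - 4*sqrt(2))*(4401/400) = -13203/400 - 4401*sqrt(2)/100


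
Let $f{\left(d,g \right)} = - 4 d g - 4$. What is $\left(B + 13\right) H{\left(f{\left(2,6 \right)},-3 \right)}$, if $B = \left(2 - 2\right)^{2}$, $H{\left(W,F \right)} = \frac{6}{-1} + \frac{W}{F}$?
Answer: $\frac{442}{3} \approx 147.33$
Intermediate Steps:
$f{\left(d,g \right)} = -4 - 4 d g$ ($f{\left(d,g \right)} = - 4 d g - 4 = -4 - 4 d g$)
$H{\left(W,F \right)} = -6 + \frac{W}{F}$ ($H{\left(W,F \right)} = 6 \left(-1\right) + \frac{W}{F} = -6 + \frac{W}{F}$)
$B = 0$ ($B = 0^{2} = 0$)
$\left(B + 13\right) H{\left(f{\left(2,6 \right)},-3 \right)} = \left(0 + 13\right) \left(-6 + \frac{-4 - 8 \cdot 6}{-3}\right) = 13 \left(-6 + \left(-4 - 48\right) \left(- \frac{1}{3}\right)\right) = 13 \left(-6 - - \frac{52}{3}\right) = 13 \left(-6 + \frac{52}{3}\right) = 13 \cdot \frac{34}{3} = \frac{442}{3}$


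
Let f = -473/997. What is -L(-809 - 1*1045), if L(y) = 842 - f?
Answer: -839947/997 ≈ -842.47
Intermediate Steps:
f = -473/997 (f = -473*1/997 = -473/997 ≈ -0.47442)
L(y) = 839947/997 (L(y) = 842 - 1*(-473/997) = 842 + 473/997 = 839947/997)
-L(-809 - 1*1045) = -1*839947/997 = -839947/997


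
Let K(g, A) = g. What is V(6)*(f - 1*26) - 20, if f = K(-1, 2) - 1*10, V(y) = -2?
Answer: 54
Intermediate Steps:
f = -11 (f = -1 - 1*10 = -1 - 10 = -11)
V(6)*(f - 1*26) - 20 = -2*(-11 - 1*26) - 20 = -2*(-11 - 26) - 20 = -2*(-37) - 20 = 74 - 20 = 54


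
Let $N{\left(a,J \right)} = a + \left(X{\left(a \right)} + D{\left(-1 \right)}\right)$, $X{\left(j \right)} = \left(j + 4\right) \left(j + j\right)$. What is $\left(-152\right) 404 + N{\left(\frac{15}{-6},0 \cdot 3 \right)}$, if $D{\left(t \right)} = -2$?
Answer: $-61420$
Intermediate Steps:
$X{\left(j \right)} = 2 j \left(4 + j\right)$ ($X{\left(j \right)} = \left(4 + j\right) 2 j = 2 j \left(4 + j\right)$)
$N{\left(a,J \right)} = -2 + a + 2 a \left(4 + a\right)$ ($N{\left(a,J \right)} = a + \left(2 a \left(4 + a\right) - 2\right) = a + \left(-2 + 2 a \left(4 + a\right)\right) = -2 + a + 2 a \left(4 + a\right)$)
$\left(-152\right) 404 + N{\left(\frac{15}{-6},0 \cdot 3 \right)} = \left(-152\right) 404 + \left(-2 + \frac{15}{-6} + 2 \frac{15}{-6} \left(4 + \frac{15}{-6}\right)\right) = -61408 + \left(-2 + 15 \left(- \frac{1}{6}\right) + 2 \cdot 15 \left(- \frac{1}{6}\right) \left(4 + 15 \left(- \frac{1}{6}\right)\right)\right) = -61408 - \left(\frac{9}{2} + 5 \left(4 - \frac{5}{2}\right)\right) = -61408 - \left(\frac{9}{2} + \frac{15}{2}\right) = -61408 - 12 = -61420$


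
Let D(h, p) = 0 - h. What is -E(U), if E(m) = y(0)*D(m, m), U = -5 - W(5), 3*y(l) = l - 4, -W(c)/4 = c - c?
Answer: 20/3 ≈ 6.6667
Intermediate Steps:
W(c) = 0 (W(c) = -4*(c - c) = -4*0 = 0)
y(l) = -4/3 + l/3 (y(l) = (l - 4)/3 = (-4 + l)/3 = -4/3 + l/3)
D(h, p) = -h
U = -5 (U = -5 - 1*0 = -5 + 0 = -5)
E(m) = 4*m/3 (E(m) = (-4/3 + (⅓)*0)*(-m) = (-4/3 + 0)*(-m) = -(-4)*m/3 = 4*m/3)
-E(U) = -4*(-5)/3 = -1*(-20/3) = 20/3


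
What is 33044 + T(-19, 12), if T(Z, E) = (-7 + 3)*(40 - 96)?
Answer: 33268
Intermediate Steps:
T(Z, E) = 224 (T(Z, E) = -4*(-56) = 224)
33044 + T(-19, 12) = 33044 + 224 = 33268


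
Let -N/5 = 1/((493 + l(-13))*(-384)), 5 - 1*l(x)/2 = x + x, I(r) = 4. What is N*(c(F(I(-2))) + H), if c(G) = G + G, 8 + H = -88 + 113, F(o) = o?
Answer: 25/42624 ≈ 0.00058652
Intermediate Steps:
l(x) = 10 - 4*x (l(x) = 10 - 2*(x + x) = 10 - 4*x)
H = 17 (H = -8 + (-88 + 113) = -8 + 25 = 17)
c(G) = 2*G
N = 1/42624 (N = -5/((493 + (10 - 4*(-13)))*(-384)) = -5*(-1)/((493 + (10 + 52))*384) = -5*(-1)/((493 + 62)*384) = -5*(-1)/(555*384) = -(-1)/(111*384) = -5*(-1/213120) = 1/42624 ≈ 2.3461e-5)
N*(c(F(I(-2))) + H) = (2*4 + 17)/42624 = (8 + 17)/42624 = (1/42624)*25 = 25/42624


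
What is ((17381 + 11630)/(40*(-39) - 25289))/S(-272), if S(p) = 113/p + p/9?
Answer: 71018928/2013701849 ≈ 0.035268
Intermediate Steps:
S(p) = 113/p + p/9 (S(p) = 113/p + p*(⅑) = 113/p + p/9)
((17381 + 11630)/(40*(-39) - 25289))/S(-272) = ((17381 + 11630)/(40*(-39) - 25289))/(113/(-272) + (⅑)*(-272)) = (29011/(-1560 - 25289))/(113*(-1/272) - 272/9) = (29011/(-26849))/(-113/272 - 272/9) = (29011*(-1/26849))/(-75001/2448) = -29011/26849*(-2448/75001) = 71018928/2013701849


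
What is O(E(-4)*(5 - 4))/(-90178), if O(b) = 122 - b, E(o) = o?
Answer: -63/45089 ≈ -0.0013972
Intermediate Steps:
O(E(-4)*(5 - 4))/(-90178) = (122 - (-4)*(5 - 4))/(-90178) = (122 - (-4))*(-1/90178) = (122 - 1*(-4))*(-1/90178) = (122 + 4)*(-1/90178) = 126*(-1/90178) = -63/45089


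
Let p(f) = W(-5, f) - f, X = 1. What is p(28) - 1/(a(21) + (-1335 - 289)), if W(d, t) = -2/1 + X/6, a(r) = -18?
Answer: -73478/2463 ≈ -29.833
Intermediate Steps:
W(d, t) = -11/6 (W(d, t) = -2/1 + 1/6 = -2*1 + 1*(⅙) = -2 + ⅙ = -11/6)
p(f) = -11/6 - f
p(28) - 1/(a(21) + (-1335 - 289)) = (-11/6 - 1*28) - 1/(-18 + (-1335 - 289)) = (-11/6 - 28) - 1/(-18 - 1624) = -179/6 - 1/(-1642) = -179/6 - 1*(-1/1642) = -179/6 + 1/1642 = -73478/2463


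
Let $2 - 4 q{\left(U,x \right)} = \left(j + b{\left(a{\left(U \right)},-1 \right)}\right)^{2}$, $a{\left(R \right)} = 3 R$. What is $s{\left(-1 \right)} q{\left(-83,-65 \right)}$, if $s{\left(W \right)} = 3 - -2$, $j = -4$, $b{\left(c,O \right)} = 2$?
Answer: $- \frac{5}{2} \approx -2.5$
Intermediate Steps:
$q{\left(U,x \right)} = - \frac{1}{2}$ ($q{\left(U,x \right)} = \frac{1}{2} - \frac{\left(-4 + 2\right)^{2}}{4} = \frac{1}{2} - \frac{\left(-2\right)^{2}}{4} = \frac{1}{2} - 1 = - \frac{1}{2}$)
$s{\left(W \right)} = 5$ ($s{\left(W \right)} = 3 + 2 = 5$)
$s{\left(-1 \right)} q{\left(-83,-65 \right)} = 5 \left(- \frac{1}{2}\right) = - \frac{5}{2}$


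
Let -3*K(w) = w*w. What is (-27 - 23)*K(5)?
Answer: 1250/3 ≈ 416.67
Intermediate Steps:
K(w) = -w**2/3 (K(w) = -w*w/3 = -w**2/3)
(-27 - 23)*K(5) = (-27 - 23)*(-1/3*5**2) = -(-50)*25/3 = -50*(-25/3) = 1250/3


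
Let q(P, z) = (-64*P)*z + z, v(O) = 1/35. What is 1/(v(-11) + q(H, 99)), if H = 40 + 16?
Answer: -35/12415094 ≈ -2.8191e-6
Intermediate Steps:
v(O) = 1/35
H = 56
q(P, z) = z - 64*P*z (q(P, z) = -64*P*z + z = z - 64*P*z)
1/(v(-11) + q(H, 99)) = 1/(1/35 + 99*(1 - 64*56)) = 1/(1/35 + 99*(1 - 3584)) = 1/(1/35 + 99*(-3583)) = 1/(1/35 - 354717) = 1/(-12415094/35) = -35/12415094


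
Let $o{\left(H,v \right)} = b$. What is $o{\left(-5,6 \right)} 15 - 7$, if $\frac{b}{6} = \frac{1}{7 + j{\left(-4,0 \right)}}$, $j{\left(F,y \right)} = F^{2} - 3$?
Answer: $- \frac{5}{2} \approx -2.5$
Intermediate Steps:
$j{\left(F,y \right)} = -3 + F^{2}$
$b = \frac{3}{10}$ ($b = \frac{6}{7 - \left(3 - \left(-4\right)^{2}\right)} = \frac{6}{7 + \left(-3 + 16\right)} = \frac{6}{7 + 13} = \frac{6}{20} = 6 \cdot \frac{1}{20} = \frac{3}{10} \approx 0.3$)
$o{\left(H,v \right)} = \frac{3}{10}$
$o{\left(-5,6 \right)} 15 - 7 = \frac{3}{10} \cdot 15 - 7 = \frac{9}{2} - 7 = - \frac{5}{2}$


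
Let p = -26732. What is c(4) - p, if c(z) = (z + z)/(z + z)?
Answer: 26733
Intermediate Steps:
c(z) = 1 (c(z) = (2*z)/((2*z)) = (2*z)*(1/(2*z)) = 1)
c(4) - p = 1 - 1*(-26732) = 1 + 26732 = 26733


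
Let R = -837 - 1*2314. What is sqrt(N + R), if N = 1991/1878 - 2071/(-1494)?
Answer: I*sqrt(19124868724130)/77937 ≈ 56.112*I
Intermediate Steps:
R = -3151 (R = -837 - 2314 = -3151)
N = 571991/233811 (N = 1991*(1/1878) - 2071*(-1/1494) = 1991/1878 + 2071/1494 = 571991/233811 ≈ 2.4464)
sqrt(N + R) = sqrt(571991/233811 - 3151) = sqrt(-736166470/233811) = I*sqrt(19124868724130)/77937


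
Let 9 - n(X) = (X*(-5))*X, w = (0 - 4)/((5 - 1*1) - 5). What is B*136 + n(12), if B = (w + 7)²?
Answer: 17185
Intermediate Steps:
w = 4 (w = -4/((5 - 1) - 5) = -4/(4 - 5) = -4/(-1) = -4*(-1) = 4)
n(X) = 9 + 5*X² (n(X) = 9 - X*(-5)*X = 9 - (-5*X)*X = 9 - (-5)*X² = 9 + 5*X²)
B = 121 (B = (4 + 7)² = 11² = 121)
B*136 + n(12) = 121*136 + (9 + 5*12²) = 16456 + (9 + 5*144) = 16456 + (9 + 720) = 16456 + 729 = 17185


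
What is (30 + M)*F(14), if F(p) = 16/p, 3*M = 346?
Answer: 3488/21 ≈ 166.10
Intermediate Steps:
M = 346/3 (M = (⅓)*346 = 346/3 ≈ 115.33)
(30 + M)*F(14) = (30 + 346/3)*(16/14) = 436*(16*(1/14))/3 = (436/3)*(8/7) = 3488/21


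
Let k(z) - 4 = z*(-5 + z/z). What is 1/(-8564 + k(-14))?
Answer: -1/8504 ≈ -0.00011759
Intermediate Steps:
k(z) = 4 - 4*z (k(z) = 4 + z*(-5 + z/z) = 4 + z*(-5 + 1) = 4 + z*(-4) = 4 - 4*z)
1/(-8564 + k(-14)) = 1/(-8564 + (4 - 4*(-14))) = 1/(-8564 + (4 + 56)) = 1/(-8564 + 60) = 1/(-8504) = -1/8504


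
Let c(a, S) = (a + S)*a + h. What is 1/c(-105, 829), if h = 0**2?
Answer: -1/76020 ≈ -1.3154e-5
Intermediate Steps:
h = 0
c(a, S) = a*(S + a) (c(a, S) = (a + S)*a + 0 = (S + a)*a + 0 = a*(S + a) + 0 = a*(S + a))
1/c(-105, 829) = 1/(-105*(829 - 105)) = 1/(-105*724) = 1/(-76020) = -1/76020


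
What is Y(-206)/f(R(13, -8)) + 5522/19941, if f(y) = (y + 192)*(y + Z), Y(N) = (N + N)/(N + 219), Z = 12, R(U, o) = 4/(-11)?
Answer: 270227749/1028636544 ≈ 0.26270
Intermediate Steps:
R(U, o) = -4/11 (R(U, o) = 4*(-1/11) = -4/11)
Y(N) = 2*N/(219 + N) (Y(N) = (2*N)/(219 + N) = 2*N/(219 + N))
f(y) = (12 + y)*(192 + y) (f(y) = (y + 192)*(y + 12) = (192 + y)*(12 + y) = (12 + y)*(192 + y))
Y(-206)/f(R(13, -8)) + 5522/19941 = (2*(-206)/(219 - 206))/(2304 + (-4/11)**2 + 204*(-4/11)) + 5522/19941 = (2*(-206)/13)/(2304 + 16/121 - 816/11) + 5522*(1/19941) = (2*(-206)*(1/13))/(269824/121) + 5522/19941 = -412/13*121/269824 + 5522/19941 = -12463/876928 + 5522/19941 = 270227749/1028636544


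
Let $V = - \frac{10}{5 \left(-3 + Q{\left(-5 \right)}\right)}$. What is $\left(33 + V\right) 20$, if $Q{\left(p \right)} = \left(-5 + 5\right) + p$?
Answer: $665$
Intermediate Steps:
$Q{\left(p \right)} = p$ ($Q{\left(p \right)} = 0 + p = p$)
$V = \frac{1}{4}$ ($V = - \frac{10}{5 \left(-3 - 5\right)} = - \frac{10}{5 \left(-8\right)} = - \frac{10}{-40} = \left(-10\right) \left(- \frac{1}{40}\right) = \frac{1}{4} \approx 0.25$)
$\left(33 + V\right) 20 = \left(33 + \frac{1}{4}\right) 20 = \frac{133}{4} \cdot 20 = 665$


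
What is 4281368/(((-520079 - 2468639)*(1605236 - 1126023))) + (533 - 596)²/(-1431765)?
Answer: -45163974448441/16274765019615385 ≈ -0.0027751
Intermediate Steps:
4281368/(((-520079 - 2468639)*(1605236 - 1126023))) + (533 - 596)²/(-1431765) = 4281368/((-2988718*479213)) + (-63)²*(-1/1431765) = 4281368/(-1432232518934) + 3969*(-1/1431765) = 4281368*(-1/1432232518934) - 441/159085 = -305812/102302322781 - 441/159085 = -45163974448441/16274765019615385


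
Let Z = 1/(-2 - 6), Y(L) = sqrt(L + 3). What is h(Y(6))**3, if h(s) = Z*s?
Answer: -27/512 ≈ -0.052734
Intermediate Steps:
Y(L) = sqrt(3 + L)
Z = -1/8 (Z = 1/(-8) = -1/8 ≈ -0.12500)
h(s) = -s/8
h(Y(6))**3 = (-sqrt(3 + 6)/8)**3 = (-sqrt(9)/8)**3 = (-1/8*3)**3 = (-3/8)**3 = -27/512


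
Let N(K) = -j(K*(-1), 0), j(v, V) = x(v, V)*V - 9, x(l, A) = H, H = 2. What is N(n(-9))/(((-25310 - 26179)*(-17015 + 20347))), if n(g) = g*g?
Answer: -1/19062372 ≈ -5.2459e-8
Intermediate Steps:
n(g) = g²
x(l, A) = 2
j(v, V) = -9 + 2*V (j(v, V) = 2*V - 9 = -9 + 2*V)
N(K) = 9 (N(K) = -(-9 + 2*0) = -(-9 + 0) = -1*(-9) = 9)
N(n(-9))/(((-25310 - 26179)*(-17015 + 20347))) = 9/(((-25310 - 26179)*(-17015 + 20347))) = 9/((-51489*3332)) = 9/(-171561348) = 9*(-1/171561348) = -1/19062372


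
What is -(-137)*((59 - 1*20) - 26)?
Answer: 1781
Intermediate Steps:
-(-137)*((59 - 1*20) - 26) = -(-137)*((59 - 20) - 26) = -(-137)*(39 - 26) = -(-137)*13 = -1*(-1781) = 1781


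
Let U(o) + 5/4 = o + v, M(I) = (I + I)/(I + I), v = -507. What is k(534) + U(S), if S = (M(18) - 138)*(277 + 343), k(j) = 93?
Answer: -341421/4 ≈ -85355.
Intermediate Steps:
M(I) = 1 (M(I) = (2*I)/((2*I)) = (2*I)*(1/(2*I)) = 1)
S = -84940 (S = (1 - 138)*(277 + 343) = -137*620 = -84940)
U(o) = -2033/4 + o (U(o) = -5/4 + (o - 507) = -5/4 + (-507 + o) = -2033/4 + o)
k(534) + U(S) = 93 + (-2033/4 - 84940) = 93 - 341793/4 = -341421/4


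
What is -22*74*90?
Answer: -146520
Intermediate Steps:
-22*74*90 = -1628*90 = -146520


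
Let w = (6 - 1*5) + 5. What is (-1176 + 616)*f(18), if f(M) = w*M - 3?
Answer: -58800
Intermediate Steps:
w = 6 (w = (6 - 5) + 5 = 1 + 5 = 6)
f(M) = -3 + 6*M (f(M) = 6*M - 3 = -3 + 6*M)
(-1176 + 616)*f(18) = (-1176 + 616)*(-3 + 6*18) = -560*(-3 + 108) = -560*105 = -58800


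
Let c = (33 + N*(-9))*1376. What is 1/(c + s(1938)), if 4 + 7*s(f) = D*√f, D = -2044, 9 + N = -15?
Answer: 4197137/1436013259132 + 3577*√1938/1436013259132 ≈ 3.0324e-6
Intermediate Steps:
N = -24 (N = -9 - 15 = -24)
s(f) = -4/7 - 292*√f (s(f) = -4/7 + (-2044*√f)/7 = -4/7 - 292*√f)
c = 342624 (c = (33 - 24*(-9))*1376 = (33 + 216)*1376 = 249*1376 = 342624)
1/(c + s(1938)) = 1/(342624 + (-4/7 - 292*√1938)) = 1/(2398364/7 - 292*√1938)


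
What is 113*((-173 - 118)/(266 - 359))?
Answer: 10961/31 ≈ 353.58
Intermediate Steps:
113*((-173 - 118)/(266 - 359)) = 113*(-291/(-93)) = 113*(-291*(-1/93)) = 113*(97/31) = 10961/31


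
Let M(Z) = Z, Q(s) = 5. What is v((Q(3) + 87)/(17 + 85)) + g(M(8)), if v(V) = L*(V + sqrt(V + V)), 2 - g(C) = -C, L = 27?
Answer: 584/17 + 18*sqrt(1173)/17 ≈ 70.617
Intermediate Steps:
g(C) = 2 + C (g(C) = 2 - (-1)*C = 2 + C)
v(V) = 27*V + 27*sqrt(2)*sqrt(V) (v(V) = 27*(V + sqrt(V + V)) = 27*(V + sqrt(2*V)) = 27*(V + sqrt(2)*sqrt(V)) = 27*V + 27*sqrt(2)*sqrt(V))
v((Q(3) + 87)/(17 + 85)) + g(M(8)) = (27*((5 + 87)/(17 + 85)) + 27*sqrt(2)*sqrt((5 + 87)/(17 + 85))) + (2 + 8) = (27*(92/102) + 27*sqrt(2)*sqrt(92/102)) + 10 = (27*(92*(1/102)) + 27*sqrt(2)*sqrt(92*(1/102))) + 10 = (27*(46/51) + 27*sqrt(2)*sqrt(46/51)) + 10 = (414/17 + 27*sqrt(2)*(sqrt(2346)/51)) + 10 = (414/17 + 18*sqrt(1173)/17) + 10 = 584/17 + 18*sqrt(1173)/17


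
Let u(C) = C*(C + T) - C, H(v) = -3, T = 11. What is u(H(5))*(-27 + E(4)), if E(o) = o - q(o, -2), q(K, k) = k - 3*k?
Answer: 567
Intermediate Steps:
q(K, k) = -2*k
E(o) = -4 + o (E(o) = o - (-2)*(-2) = o - 1*4 = o - 4 = -4 + o)
u(C) = -C + C*(11 + C) (u(C) = C*(C + 11) - C = C*(11 + C) - C = -C + C*(11 + C))
u(H(5))*(-27 + E(4)) = (-3*(10 - 3))*(-27 + (-4 + 4)) = (-3*7)*(-27 + 0) = -21*(-27) = 567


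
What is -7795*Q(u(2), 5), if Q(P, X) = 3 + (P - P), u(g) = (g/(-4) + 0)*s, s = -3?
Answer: -23385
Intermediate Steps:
u(g) = 3*g/4 (u(g) = (g/(-4) + 0)*(-3) = (g*(-¼) + 0)*(-3) = (-g/4 + 0)*(-3) = -g/4*(-3) = 3*g/4)
Q(P, X) = 3 (Q(P, X) = 3 + 0 = 3)
-7795*Q(u(2), 5) = -7795*3 = -23385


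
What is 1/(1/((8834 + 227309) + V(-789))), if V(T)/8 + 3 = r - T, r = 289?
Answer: 244743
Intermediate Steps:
V(T) = 2288 - 8*T (V(T) = -24 + 8*(289 - T) = -24 + (2312 - 8*T) = 2288 - 8*T)
1/(1/((8834 + 227309) + V(-789))) = 1/(1/((8834 + 227309) + (2288 - 8*(-789)))) = 1/(1/(236143 + (2288 + 6312))) = 1/(1/(236143 + 8600)) = 1/(1/244743) = 244743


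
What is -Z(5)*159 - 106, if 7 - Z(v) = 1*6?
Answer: -265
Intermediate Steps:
Z(v) = 1 (Z(v) = 7 - 6 = 1)
-Z(5)*159 - 106 = -1*1*159 - 106 = -1*159 - 106 = -159 - 106 = -265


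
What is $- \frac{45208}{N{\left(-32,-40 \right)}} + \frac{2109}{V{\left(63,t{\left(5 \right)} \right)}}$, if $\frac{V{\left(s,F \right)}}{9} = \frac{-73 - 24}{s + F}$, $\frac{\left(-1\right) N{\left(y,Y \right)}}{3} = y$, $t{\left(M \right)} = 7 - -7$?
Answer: $- \frac{764671}{1164} \approx -656.93$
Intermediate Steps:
$t{\left(M \right)} = 14$ ($t{\left(M \right)} = 7 + 7 = 14$)
$N{\left(y,Y \right)} = - 3 y$
$V{\left(s,F \right)} = - \frac{873}{F + s}$ ($V{\left(s,F \right)} = 9 \frac{-73 - 24}{s + F} = 9 \left(- \frac{97}{F + s}\right) = - \frac{873}{F + s}$)
$- \frac{45208}{N{\left(-32,-40 \right)}} + \frac{2109}{V{\left(63,t{\left(5 \right)} \right)}} = - \frac{45208}{\left(-3\right) \left(-32\right)} + \frac{2109}{\left(-873\right) \frac{1}{14 + 63}} = - \frac{45208}{96} + \frac{2109}{\left(-873\right) \frac{1}{77}} = \left(-45208\right) \frac{1}{96} + \frac{2109}{\left(-873\right) \frac{1}{77}} = - \frac{5651}{12} + \frac{2109}{- \frac{873}{77}} = - \frac{5651}{12} + 2109 \left(- \frac{77}{873}\right) = - \frac{5651}{12} - \frac{54131}{291} = - \frac{764671}{1164}$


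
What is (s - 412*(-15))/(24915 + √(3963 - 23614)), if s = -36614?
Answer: -379131555/310388438 + 15217*I*√19651/310388438 ≈ -1.2215 + 0.0068725*I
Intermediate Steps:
(s - 412*(-15))/(24915 + √(3963 - 23614)) = (-36614 - 412*(-15))/(24915 + √(3963 - 23614)) = (-36614 + 6180)/(24915 + √(-19651)) = -30434/(24915 + I*√19651)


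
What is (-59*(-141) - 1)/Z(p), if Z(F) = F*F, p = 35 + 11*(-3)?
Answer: 4159/2 ≈ 2079.5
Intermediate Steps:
p = 2 (p = 35 - 33 = 2)
Z(F) = F**2
(-59*(-141) - 1)/Z(p) = (-59*(-141) - 1)/(2**2) = (8319 - 1)/4 = 8318*(1/4) = 4159/2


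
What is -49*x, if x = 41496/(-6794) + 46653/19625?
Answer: 12186263691/66666125 ≈ 182.80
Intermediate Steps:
x = -248699259/66666125 (x = 41496*(-1/6794) + 46653*(1/19625) = -20748/3397 + 46653/19625 = -248699259/66666125 ≈ -3.7305)
-49*x = -49*(-248699259/66666125) = 12186263691/66666125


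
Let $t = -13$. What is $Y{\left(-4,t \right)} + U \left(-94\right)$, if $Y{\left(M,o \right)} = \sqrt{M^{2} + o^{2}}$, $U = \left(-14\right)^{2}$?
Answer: $-18424 + \sqrt{185} \approx -18410.0$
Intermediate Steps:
$U = 196$
$Y{\left(-4,t \right)} + U \left(-94\right) = \sqrt{\left(-4\right)^{2} + \left(-13\right)^{2}} + 196 \left(-94\right) = \sqrt{16 + 169} - 18424 = \sqrt{185} - 18424 = -18424 + \sqrt{185}$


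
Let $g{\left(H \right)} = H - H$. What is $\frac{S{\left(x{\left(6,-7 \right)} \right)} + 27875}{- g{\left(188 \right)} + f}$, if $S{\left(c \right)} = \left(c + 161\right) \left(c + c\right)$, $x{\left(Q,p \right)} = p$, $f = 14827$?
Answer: $\frac{25719}{14827} \approx 1.7346$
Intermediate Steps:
$g{\left(H \right)} = 0$
$S{\left(c \right)} = 2 c \left(161 + c\right)$ ($S{\left(c \right)} = \left(161 + c\right) 2 c = 2 c \left(161 + c\right)$)
$\frac{S{\left(x{\left(6,-7 \right)} \right)} + 27875}{- g{\left(188 \right)} + f} = \frac{2 \left(-7\right) \left(161 - 7\right) + 27875}{\left(-1\right) 0 + 14827} = \frac{2 \left(-7\right) 154 + 27875}{0 + 14827} = \frac{-2156 + 27875}{14827} = 25719 \cdot \frac{1}{14827} = \frac{25719}{14827}$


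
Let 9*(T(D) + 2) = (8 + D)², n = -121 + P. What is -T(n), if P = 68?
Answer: -223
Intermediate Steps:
n = -53 (n = -121 + 68 = -53)
T(D) = -2 + (8 + D)²/9
-T(n) = -(-2 + (8 - 53)²/9) = -(-2 + (⅑)*(-45)²) = -(-2 + (⅑)*2025) = -(-2 + 225) = -1*223 = -223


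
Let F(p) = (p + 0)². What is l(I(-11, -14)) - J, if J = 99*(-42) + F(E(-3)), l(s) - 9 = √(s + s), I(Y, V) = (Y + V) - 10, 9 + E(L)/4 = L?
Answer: 1863 + I*√70 ≈ 1863.0 + 8.3666*I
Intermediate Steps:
E(L) = -36 + 4*L
F(p) = p²
I(Y, V) = -10 + V + Y (I(Y, V) = (V + Y) - 10 = -10 + V + Y)
l(s) = 9 + √2*√s (l(s) = 9 + √(s + s) = 9 + √(2*s) = 9 + √2*√s)
J = -1854 (J = 99*(-42) + (-36 + 4*(-3))² = -4158 + (-36 - 12)² = -4158 + (-48)² = -4158 + 2304 = -1854)
l(I(-11, -14)) - J = (9 + √2*√(-10 - 14 - 11)) - 1*(-1854) = (9 + √2*√(-35)) + 1854 = (9 + √2*(I*√35)) + 1854 = (9 + I*√70) + 1854 = 1863 + I*√70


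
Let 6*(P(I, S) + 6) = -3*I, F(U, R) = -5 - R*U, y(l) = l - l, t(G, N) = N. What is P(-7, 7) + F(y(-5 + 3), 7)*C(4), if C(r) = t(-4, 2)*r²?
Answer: -325/2 ≈ -162.50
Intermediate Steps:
y(l) = 0
F(U, R) = -5 - R*U
C(r) = 2*r²
P(I, S) = -6 - I/2 (P(I, S) = -6 + (-3*I)/6 = -6 - I/2)
P(-7, 7) + F(y(-5 + 3), 7)*C(4) = (-6 - ½*(-7)) + (-5 - 1*7*0)*(2*4²) = (-6 + 7/2) + (-5 + 0)*(2*16) = -5/2 - 5*32 = -5/2 - 160 = -325/2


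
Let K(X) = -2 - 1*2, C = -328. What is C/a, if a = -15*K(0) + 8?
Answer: -82/17 ≈ -4.8235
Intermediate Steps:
K(X) = -4 (K(X) = -2 - 2 = -4)
a = 68 (a = -15*(-4) + 8 = 60 + 8 = 68)
C/a = -328/68 = -328*1/68 = -82/17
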